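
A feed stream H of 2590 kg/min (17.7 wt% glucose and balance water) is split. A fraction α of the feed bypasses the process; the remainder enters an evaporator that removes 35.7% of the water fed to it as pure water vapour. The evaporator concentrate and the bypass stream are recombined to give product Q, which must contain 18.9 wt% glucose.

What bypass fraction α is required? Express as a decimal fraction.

0.784

All 2590×0.177 = 458.43 kg/min of glucose reaches Q, so Q = 458.43/0.189 = 2425.6 kg/min and vapour = 164.44 kg/min.
The evaporator receives (1−α)·2590 of feed at 0.823 water and removes 0.357 of that water:
0.357×0.823×(1−α)×2590 = 164.44
(1−α) = 164.44/760.97 = 0.2161;  α = 0.7839.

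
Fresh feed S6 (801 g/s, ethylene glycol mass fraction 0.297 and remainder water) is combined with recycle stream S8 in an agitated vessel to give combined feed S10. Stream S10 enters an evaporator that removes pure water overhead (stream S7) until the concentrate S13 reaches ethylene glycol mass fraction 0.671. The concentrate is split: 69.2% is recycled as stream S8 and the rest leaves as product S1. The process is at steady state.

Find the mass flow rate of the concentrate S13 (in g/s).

1151 g/s

Overall ethylene glycol balance (none leaves overhead): ethylene glycol in fresh feed = ethylene glycol in product, i.e. 801×0.297 = (1−0.692)·S13·0.671.
S13 = 237.9/(0.671×0.308) = 1151.1 g/s.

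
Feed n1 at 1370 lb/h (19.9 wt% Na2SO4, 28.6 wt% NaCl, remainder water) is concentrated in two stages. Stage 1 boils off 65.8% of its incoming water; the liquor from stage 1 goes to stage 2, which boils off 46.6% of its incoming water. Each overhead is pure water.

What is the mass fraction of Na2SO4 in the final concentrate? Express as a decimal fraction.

0.344

water in feed = 1370×0.515 = 705.55 lb/h.
After stage 1: water left = (1−0.658)×705.55 = 241.3; stream total = 905.75 lb/h.
After stage 2: water left = (1−0.466)×241.3 = 128.85; final concentrate = 793.3 lb/h.
Na2SO4 fraction = 272.63/793.3 = 0.344.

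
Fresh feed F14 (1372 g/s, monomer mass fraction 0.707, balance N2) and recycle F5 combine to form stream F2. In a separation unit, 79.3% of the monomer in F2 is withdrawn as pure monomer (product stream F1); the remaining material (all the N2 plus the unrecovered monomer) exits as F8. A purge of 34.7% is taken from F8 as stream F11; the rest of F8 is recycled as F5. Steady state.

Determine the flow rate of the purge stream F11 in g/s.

482.6 g/s

N2 enters only via F14 and leaves only via the purge: 1372×0.293 = 0.347×(N2 in F8), and the separation unit passes all N2, so N2 in F2 = N2 in F8 = 1158.5 g/s.
monomer in F2: m_A = 1372×0.707 + (1−0.347)·(1−0.793)·m_A, so m_A = 970/0.8648 = 1121.6 g/s.
F8 = (1−0.793)×1121.6 + 1158.5 = 1390.7 g/s.
Purge F11 = 0.347×1390.7 = 482.56 g/s.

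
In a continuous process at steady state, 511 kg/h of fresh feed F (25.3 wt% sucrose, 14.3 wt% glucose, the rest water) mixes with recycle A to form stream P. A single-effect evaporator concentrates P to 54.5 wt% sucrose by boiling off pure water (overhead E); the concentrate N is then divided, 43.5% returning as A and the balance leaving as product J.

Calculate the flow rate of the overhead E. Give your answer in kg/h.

Overall sucrose balance (none leaves overhead): sucrose in fresh feed = sucrose in product, i.e. 511×0.253 = (1−0.435)·N·0.545.
N = 129.28/(0.545×0.565) = 419.85 kg/h.
Recycle A = 0.435×419.85 = 182.64 kg/h.
Combined feed P = 511 + 182.64 = 693.64 kg/h.
Overhead E = P − N = 693.64 − 419.85 = 273.78 kg/h.

273.8 kg/h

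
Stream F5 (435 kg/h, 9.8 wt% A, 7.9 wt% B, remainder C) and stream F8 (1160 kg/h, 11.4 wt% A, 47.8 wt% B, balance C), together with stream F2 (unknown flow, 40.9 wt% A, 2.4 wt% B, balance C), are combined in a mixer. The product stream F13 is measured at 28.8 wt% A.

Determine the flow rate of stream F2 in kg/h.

Let F2 be the unknown flow. Total out = 1595 + F2.
A balance: 174.87 + 0.409·F2 = 0.288·(1595 + F2)
(0.409 − 0.288)·F2 = 0.288×1595 − 174.87 = 284.49
F2 = 284.49 / 0.121 = 2351.2 kg/h

2351 kg/h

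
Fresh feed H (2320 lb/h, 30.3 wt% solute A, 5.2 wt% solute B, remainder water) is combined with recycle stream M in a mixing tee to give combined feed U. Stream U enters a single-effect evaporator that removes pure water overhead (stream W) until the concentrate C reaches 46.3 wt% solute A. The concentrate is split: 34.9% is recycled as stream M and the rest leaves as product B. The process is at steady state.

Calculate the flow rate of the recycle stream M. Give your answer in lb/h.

Overall solute A balance (none leaves overhead): solute A in fresh feed = solute A in product, i.e. 2320×0.303 = (1−0.349)·C·0.463.
C = 702.96/(0.463×0.651) = 2332.2 lb/h.
Recycle M = 0.349×2332.2 = 813.94 lb/h.

813.9 lb/h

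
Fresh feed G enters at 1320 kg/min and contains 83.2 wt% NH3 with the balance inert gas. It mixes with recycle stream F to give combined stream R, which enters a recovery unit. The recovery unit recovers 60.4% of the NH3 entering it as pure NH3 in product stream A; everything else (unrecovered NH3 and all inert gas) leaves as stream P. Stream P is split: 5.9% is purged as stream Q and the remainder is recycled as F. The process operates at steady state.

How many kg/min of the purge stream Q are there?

262.7 kg/min

inert gas enters only via G and leaves only via the purge: 1320×0.168 = 0.059×(inert gas in P), and the recovery unit passes all inert gas, so inert gas in R = inert gas in P = 3758.6 kg/min.
NH3 in R: m_A = 1320×0.832 + (1−0.059)·(1−0.604)·m_A, so m_A = 1098.2/0.6274 = 1750.6 kg/min.
P = (1−0.604)×1750.6 + 3758.6 = 4451.9 kg/min.
Purge Q = 0.059×4451.9 = 262.66 kg/min.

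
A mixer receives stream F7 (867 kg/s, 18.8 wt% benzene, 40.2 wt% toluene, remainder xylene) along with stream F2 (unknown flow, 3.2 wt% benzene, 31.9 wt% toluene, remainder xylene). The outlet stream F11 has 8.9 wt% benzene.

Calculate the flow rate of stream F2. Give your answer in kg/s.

1506 kg/s

Let F2 be the unknown flow. Total out = 867 + F2.
benzene balance: 163 + 0.032·F2 = 0.089·(867 + F2)
(0.032 − 0.089)·F2 = 0.089×867 − 163 = -85.833
F2 = -85.833 / -0.057 = 1505.8 kg/s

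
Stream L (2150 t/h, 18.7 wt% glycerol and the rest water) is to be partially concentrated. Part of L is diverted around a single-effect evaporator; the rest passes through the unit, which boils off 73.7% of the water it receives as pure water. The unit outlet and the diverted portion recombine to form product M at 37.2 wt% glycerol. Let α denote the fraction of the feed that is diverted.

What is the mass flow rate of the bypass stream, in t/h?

365.5 t/h

All 2150×0.187 = 402.05 t/h of glycerol reaches M, so M = 402.05/0.372 = 1080.8 t/h and vapour = 1069.2 t/h.
The evaporator receives (1−α)·2150 of feed at 0.813 water and removes 0.737 of that water:
0.737×0.813×(1−α)×2150 = 1069.2
(1−α) = 1069.2/1288.2 = 0.8300;  α = 0.1700.
Bypass flow = 0.1700×2150 = 365.53 t/h.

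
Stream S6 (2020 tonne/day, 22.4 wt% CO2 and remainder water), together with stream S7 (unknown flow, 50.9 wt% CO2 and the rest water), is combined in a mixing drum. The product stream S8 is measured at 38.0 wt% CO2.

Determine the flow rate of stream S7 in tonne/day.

2443 tonne/day

Let S7 be the unknown flow. Total out = 2020 + S7.
CO2 balance: 452.48 + 0.509·S7 = 0.380·(2020 + S7)
(0.509 − 0.380)·S7 = 0.380×2020 − 452.48 = 315.12
S7 = 315.12 / 0.129 = 2442.8 tonne/day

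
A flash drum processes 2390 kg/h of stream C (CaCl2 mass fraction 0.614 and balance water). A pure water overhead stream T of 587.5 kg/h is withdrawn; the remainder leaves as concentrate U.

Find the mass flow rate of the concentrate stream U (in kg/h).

1802 kg/h

Concentrate = 2390 − 587.5 = 1802.5 kg/h.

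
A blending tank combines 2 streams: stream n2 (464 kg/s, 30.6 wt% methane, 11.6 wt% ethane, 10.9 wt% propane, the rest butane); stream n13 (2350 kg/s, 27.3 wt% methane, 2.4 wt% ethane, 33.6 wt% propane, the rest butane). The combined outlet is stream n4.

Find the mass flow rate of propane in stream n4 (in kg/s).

propane out = propane in = 464×0.109 + 2350×0.336 = 840.18 kg/s.

840.2 kg/s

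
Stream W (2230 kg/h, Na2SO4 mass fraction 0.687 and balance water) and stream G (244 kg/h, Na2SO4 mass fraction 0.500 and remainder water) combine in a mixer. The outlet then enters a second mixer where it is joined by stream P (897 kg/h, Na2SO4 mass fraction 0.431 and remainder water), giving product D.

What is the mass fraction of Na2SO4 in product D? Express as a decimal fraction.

Overall, product flow = 3371 kg/h.
Na2SO4 in = 2230×0.687 + 244×0.500 + 897×0.431 = 2040.6 kg/h.
Na2SO4 fraction in D = 0.605.

0.605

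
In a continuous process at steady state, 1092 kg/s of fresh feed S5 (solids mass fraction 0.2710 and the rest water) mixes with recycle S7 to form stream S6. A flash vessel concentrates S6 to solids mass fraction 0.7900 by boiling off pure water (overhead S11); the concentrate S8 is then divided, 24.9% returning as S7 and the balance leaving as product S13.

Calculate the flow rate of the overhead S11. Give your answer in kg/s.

717.4 kg/s

Overall solids balance (none leaves overhead): solids in fresh feed = solids in product, i.e. 1092×0.271 = (1−0.249)·S8·0.790.
S8 = 295.93/(0.790×0.751) = 498.8 kg/s.
Recycle S7 = 0.249×498.8 = 124.2 kg/s.
Combined feed S6 = 1092 + 124.2 = 1216.2 kg/s.
Overhead S11 = S6 − S8 = 1216.2 − 498.8 = 717.4 kg/s.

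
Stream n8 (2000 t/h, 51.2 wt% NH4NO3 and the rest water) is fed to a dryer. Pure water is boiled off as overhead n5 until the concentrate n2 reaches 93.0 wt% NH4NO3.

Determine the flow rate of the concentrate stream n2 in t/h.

NH4NO3 is conserved: 2000×0.512 = 1024 t/h all reports to the concentrate.
Concentrate = 1024/(target fraction) = 1101.1 t/h.

1101 t/h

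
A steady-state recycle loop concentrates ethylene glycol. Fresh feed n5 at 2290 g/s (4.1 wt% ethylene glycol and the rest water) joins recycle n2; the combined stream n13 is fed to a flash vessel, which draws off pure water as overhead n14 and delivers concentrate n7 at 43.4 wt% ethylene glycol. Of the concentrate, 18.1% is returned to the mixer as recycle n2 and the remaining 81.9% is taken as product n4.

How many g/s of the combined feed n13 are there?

2338 g/s

Overall ethylene glycol balance (none leaves overhead): ethylene glycol in fresh feed = ethylene glycol in product, i.e. 2290×0.041 = (1−0.181)·n7·0.434.
n7 = 93.89/(0.434×0.819) = 264.15 g/s.
Recycle n2 = 0.181×264.15 = 47.811 g/s.
Combined feed n13 = 2290 + 47.811 = 2337.8 g/s.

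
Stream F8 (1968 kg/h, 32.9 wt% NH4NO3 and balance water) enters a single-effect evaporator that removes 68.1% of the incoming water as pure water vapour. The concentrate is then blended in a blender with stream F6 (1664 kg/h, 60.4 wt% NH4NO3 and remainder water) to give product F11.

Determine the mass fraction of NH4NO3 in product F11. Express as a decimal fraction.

0.6047

Vapour removed = 0.681×0.671×1968 = 899.28 kg/h; concentrate = 1068.7 kg/h.
NH4NO3 reaching the mixer = 647.47 (from concentrate) + 1664×0.604 = 1652.5 kg/h.
Product flow = 1068.7 + 1664 = 2732.7 kg/h; NH4NO3 fraction = 0.6047.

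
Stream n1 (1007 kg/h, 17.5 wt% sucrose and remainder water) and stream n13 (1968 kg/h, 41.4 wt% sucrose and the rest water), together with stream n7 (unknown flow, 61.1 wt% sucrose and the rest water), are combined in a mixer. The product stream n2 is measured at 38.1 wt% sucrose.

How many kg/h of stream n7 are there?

619.6 kg/h

Let n7 be the unknown flow. Total out = 2975 + n7.
sucrose balance: 990.98 + 0.611·n7 = 0.381·(2975 + n7)
(0.611 − 0.381)·n7 = 0.381×2975 − 990.98 = 142.5
n7 = 142.5 / 0.230 = 619.56 kg/h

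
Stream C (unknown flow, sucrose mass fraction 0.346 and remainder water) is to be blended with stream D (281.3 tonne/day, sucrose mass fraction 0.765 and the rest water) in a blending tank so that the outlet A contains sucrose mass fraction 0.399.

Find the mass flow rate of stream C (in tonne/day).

Let C be the unknown flow. Total out = 281.3 + C.
sucrose balance: 215.19 + 0.346·C = 0.399·(281.3 + C)
(0.346 − 0.399)·C = 0.399×281.3 − 215.19 = -102.96
C = -102.96 / -0.053 = 1942.6 tonne/day

1943 tonne/day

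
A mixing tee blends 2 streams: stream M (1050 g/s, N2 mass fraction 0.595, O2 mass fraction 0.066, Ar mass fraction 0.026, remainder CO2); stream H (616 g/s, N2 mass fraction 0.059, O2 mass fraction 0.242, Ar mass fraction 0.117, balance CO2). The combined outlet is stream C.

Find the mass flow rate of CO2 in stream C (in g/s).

687.2 g/s

CO2 out = CO2 in = 1050×0.313 + 616×0.582 = 687.16 g/s.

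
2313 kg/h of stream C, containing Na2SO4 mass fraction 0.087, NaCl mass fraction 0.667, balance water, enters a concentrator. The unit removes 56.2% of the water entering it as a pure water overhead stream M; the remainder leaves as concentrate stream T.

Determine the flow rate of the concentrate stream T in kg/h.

water entering = 2313×0.246 = 569 kg/h; overhead removed = 0.562×569 = 319.78 kg/h.
Concentrate = 2313 − 319.78 = 1993.2 kg/h.

1993 kg/h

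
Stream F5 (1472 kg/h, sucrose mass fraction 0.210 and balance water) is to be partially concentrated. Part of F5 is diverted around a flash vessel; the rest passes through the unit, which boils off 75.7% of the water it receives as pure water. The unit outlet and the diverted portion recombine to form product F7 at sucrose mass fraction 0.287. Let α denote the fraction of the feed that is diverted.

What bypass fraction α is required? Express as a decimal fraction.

0.551

All 1472×0.210 = 309.12 kg/h of sucrose reaches F7, so F7 = 309.12/0.287 = 1077.1 kg/h and vapour = 394.93 kg/h.
The evaporator receives (1−α)·1472 of feed at 0.790 water and removes 0.757 of that water:
0.757×0.790×(1−α)×1472 = 394.93
(1−α) = 394.93/880.3 = 0.4486;  α = 0.5514.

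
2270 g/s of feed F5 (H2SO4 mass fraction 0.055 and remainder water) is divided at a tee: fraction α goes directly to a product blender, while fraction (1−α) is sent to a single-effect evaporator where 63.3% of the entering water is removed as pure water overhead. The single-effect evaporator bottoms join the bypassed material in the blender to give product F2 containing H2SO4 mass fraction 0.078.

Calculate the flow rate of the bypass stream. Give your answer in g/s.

1151 g/s

All 2270×0.055 = 124.85 g/s of H2SO4 reaches F2, so F2 = 124.85/0.078 = 1600.6 g/s and vapour = 669.36 g/s.
The evaporator receives (1−α)·2270 of feed at 0.945 water and removes 0.633 of that water:
0.633×0.945×(1−α)×2270 = 669.36
(1−α) = 669.36/1357.9 = 0.4929;  α = 0.5071.
Bypass flow = 0.5071×2270 = 1151 g/s.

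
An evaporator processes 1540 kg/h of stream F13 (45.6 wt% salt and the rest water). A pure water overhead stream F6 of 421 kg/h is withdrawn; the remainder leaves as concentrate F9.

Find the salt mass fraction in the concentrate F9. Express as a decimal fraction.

0.628

salt is not removed: 1540×0.456 = 702.24 kg/h of salt enters F9.
Concentrate = 1540 − 421 = 1119 kg/h.
Mass fraction = 702.24/1119 = 0.628.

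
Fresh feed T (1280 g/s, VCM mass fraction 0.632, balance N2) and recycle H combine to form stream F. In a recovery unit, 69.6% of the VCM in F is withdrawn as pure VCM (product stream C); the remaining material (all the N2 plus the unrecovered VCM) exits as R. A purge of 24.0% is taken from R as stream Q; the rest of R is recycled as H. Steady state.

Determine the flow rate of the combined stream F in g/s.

N2 enters only via T and leaves only via the purge: 1280×0.368 = 0.240×(N2 in R), and the recovery unit passes all N2, so N2 in F = N2 in R = 1962.7 g/s.
VCM in F: m_A = 1280×0.632 + (1−0.240)·(1−0.696)·m_A, so m_A = 808.96/0.7690 = 1052 g/s.
F = 1052 + 1962.7 = 3014.7 g/s.

3015 g/s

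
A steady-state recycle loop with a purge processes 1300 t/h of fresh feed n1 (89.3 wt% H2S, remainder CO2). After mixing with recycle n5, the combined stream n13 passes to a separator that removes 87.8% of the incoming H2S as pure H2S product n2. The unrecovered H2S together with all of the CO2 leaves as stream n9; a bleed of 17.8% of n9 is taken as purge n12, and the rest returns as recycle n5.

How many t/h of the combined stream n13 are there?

2072 t/h

CO2 enters only via n1 and leaves only via the purge: 1300×0.107 = 0.178×(CO2 in n9), and the separator passes all CO2, so CO2 in n13 = CO2 in n9 = 781.46 t/h.
H2S in n13: m_A = 1300×0.893 + (1−0.178)·(1−0.878)·m_A, so m_A = 1160.9/0.8997 = 1290.3 t/h.
n13 = 1290.3 + 781.46 = 2071.8 t/h.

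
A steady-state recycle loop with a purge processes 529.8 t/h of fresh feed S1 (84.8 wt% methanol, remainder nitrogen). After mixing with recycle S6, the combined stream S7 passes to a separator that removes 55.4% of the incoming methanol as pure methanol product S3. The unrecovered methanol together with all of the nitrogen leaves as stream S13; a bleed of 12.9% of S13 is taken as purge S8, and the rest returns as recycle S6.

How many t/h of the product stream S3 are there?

methanol in S7: m_A = 529.8×0.848 + (1−0.129)·(1−0.554)·m_A, so m_A = 449.27/0.6115 = 734.66 t/h.
Product S3 = 0.554×734.66 = 407 t/h.

407 t/h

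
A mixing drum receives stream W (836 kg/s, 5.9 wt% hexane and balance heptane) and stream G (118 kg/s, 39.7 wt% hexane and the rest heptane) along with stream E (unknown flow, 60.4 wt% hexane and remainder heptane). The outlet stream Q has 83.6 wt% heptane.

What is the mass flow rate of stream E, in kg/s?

137 kg/s

Let E be the unknown flow. Total out = 954 + E.
heptane balance: 857.83 + 0.396·E = 0.836·(954 + E)
(0.396 − 0.836)·E = 0.836×954 − 857.83 = -60.286
E = -60.286 / -0.440 = 137.01 kg/s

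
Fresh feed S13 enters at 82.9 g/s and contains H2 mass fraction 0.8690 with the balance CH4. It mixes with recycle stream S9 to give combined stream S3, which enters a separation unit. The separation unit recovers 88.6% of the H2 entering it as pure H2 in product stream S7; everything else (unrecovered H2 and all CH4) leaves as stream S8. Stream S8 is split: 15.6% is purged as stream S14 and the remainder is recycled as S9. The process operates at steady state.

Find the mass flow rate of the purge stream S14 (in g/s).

12.28 g/s

CH4 enters only via S13 and leaves only via the purge: 82.9×0.131 = 0.156×(CH4 in S8), and the separation unit passes all CH4, so CH4 in S3 = CH4 in S8 = 69.615 g/s.
H2 in S3: m_A = 82.9×0.869 + (1−0.156)·(1−0.886)·m_A, so m_A = 72.04/0.9038 = 79.709 g/s.
S8 = (1−0.886)×79.709 + 69.615 = 78.702 g/s.
Purge S14 = 0.156×78.702 = 12.277 g/s.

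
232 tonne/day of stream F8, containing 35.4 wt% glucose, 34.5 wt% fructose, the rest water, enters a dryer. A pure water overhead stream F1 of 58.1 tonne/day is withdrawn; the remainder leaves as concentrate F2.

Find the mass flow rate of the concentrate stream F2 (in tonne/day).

Concentrate = 232 − 58.1 = 173.9 tonne/day.

173.9 tonne/day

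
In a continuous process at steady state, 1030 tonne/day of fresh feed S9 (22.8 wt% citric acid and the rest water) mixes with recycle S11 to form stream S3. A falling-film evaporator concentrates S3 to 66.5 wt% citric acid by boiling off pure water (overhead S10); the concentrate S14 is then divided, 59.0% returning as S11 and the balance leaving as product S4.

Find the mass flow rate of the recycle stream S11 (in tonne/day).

508.2 tonne/day

Overall citric acid balance (none leaves overhead): citric acid in fresh feed = citric acid in product, i.e. 1030×0.228 = (1−0.590)·S14·0.665.
S14 = 234.84/(0.665×0.410) = 861.32 tonne/day.
Recycle S11 = 0.590×861.32 = 508.18 tonne/day.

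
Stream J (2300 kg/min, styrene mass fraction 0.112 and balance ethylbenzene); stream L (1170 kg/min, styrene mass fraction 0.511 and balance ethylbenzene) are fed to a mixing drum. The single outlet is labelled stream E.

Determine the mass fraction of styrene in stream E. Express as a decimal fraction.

Total flow out = 2300 + 1170 = 3470 kg/min.
styrene in = 2300×0.112 + 1170×0.511 = 855.47 kg/min.
styrene mass fraction in E = 855.47/3470 = 0.247.

0.247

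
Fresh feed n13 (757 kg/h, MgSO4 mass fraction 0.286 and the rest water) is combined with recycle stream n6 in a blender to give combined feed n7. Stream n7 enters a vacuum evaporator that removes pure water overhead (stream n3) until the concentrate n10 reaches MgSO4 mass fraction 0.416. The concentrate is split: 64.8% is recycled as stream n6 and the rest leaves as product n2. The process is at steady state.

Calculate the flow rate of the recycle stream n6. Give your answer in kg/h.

Overall MgSO4 balance (none leaves overhead): MgSO4 in fresh feed = MgSO4 in product, i.e. 757×0.286 = (1−0.648)·n10·0.416.
n10 = 216.5/(0.416×0.352) = 1478.5 kg/h.
Recycle n6 = 0.648×1478.5 = 958.08 kg/h.

958.1 kg/h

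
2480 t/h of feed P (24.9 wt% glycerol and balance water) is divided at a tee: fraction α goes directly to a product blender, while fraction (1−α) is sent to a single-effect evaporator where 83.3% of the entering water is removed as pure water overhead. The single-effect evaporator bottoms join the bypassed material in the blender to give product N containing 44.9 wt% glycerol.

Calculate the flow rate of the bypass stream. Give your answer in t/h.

714.2 t/h

All 2480×0.249 = 617.52 t/h of glycerol reaches N, so N = 617.52/0.449 = 1375.3 t/h and vapour = 1104.7 t/h.
The evaporator receives (1−α)·2480 of feed at 0.751 water and removes 0.833 of that water:
0.833×0.751×(1−α)×2480 = 1104.7
(1−α) = 1104.7/1551.4 = 0.7120;  α = 0.2880.
Bypass flow = 0.2880×2480 = 714.16 t/h.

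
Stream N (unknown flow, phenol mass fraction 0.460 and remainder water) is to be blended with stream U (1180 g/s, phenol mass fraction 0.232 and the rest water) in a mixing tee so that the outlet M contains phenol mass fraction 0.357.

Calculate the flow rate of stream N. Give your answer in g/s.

Let N be the unknown flow. Total out = 1180 + N.
phenol balance: 273.76 + 0.460·N = 0.357·(1180 + N)
(0.460 − 0.357)·N = 0.357×1180 − 273.76 = 147.5
N = 147.5 / 0.103 = 1432 g/s

1432 g/s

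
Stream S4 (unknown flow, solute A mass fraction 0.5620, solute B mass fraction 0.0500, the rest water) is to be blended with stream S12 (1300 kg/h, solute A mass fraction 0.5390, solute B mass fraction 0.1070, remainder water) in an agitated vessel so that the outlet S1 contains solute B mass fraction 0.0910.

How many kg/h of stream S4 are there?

507.3 kg/h

Let S4 be the unknown flow. Total out = 1300 + S4.
solute B balance: 139.1 + 0.050·S4 = 0.091·(1300 + S4)
(0.050 − 0.091)·S4 = 0.091×1300 − 139.1 = -20.8
S4 = -20.8 / -0.041 = 507.32 kg/h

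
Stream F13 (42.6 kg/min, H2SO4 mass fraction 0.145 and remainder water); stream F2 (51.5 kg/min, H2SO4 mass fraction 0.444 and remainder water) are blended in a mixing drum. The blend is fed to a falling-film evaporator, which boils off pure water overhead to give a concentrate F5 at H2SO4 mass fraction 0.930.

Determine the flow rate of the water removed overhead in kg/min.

H2SO4 entering = 42.6×0.145 + 51.5×0.444 = 29.043 kg/min.
All H2SO4 reports to F5, so F5 = 29.043/0.930 = 31.229 kg/min.
Total feed = 94.1 kg/min; overhead = 94.1 − 31.229 = 62.871 kg/min.

62.87 kg/min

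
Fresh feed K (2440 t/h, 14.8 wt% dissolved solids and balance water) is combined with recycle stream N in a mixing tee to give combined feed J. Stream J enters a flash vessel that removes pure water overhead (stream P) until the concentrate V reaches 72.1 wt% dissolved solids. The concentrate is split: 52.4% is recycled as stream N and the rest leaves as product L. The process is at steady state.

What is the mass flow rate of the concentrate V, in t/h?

1052 t/h

Overall dissolved solids balance (none leaves overhead): dissolved solids in fresh feed = dissolved solids in product, i.e. 2440×0.148 = (1−0.524)·V·0.721.
V = 361.12/(0.721×0.476) = 1052.2 t/h.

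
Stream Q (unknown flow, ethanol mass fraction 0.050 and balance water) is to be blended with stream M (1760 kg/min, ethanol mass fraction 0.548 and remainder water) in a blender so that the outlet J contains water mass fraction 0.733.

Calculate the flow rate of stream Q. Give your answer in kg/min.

2279 kg/min

Let Q be the unknown flow. Total out = 1760 + Q.
water balance: 795.52 + 0.950·Q = 0.733·(1760 + Q)
(0.950 − 0.733)·Q = 0.733×1760 − 795.52 = 494.56
Q = 494.56 / 0.217 = 2279.1 kg/min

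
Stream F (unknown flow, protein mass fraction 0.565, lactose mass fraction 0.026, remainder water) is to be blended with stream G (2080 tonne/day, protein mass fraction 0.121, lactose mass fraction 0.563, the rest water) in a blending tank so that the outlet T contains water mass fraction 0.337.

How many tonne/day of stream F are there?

606.7 tonne/day

Let F be the unknown flow. Total out = 2080 + F.
water balance: 657.28 + 0.409·F = 0.337·(2080 + F)
(0.409 − 0.337)·F = 0.337×2080 − 657.28 = 43.68
F = 43.68 / 0.072 = 606.67 tonne/day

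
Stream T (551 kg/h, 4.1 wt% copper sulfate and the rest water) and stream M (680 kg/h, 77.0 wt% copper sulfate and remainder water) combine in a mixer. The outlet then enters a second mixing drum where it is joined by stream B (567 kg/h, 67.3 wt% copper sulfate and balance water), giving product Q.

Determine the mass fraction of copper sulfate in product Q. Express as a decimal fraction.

Overall, product flow = 1798 kg/h.
copper sulfate in = 551×0.041 + 680×0.770 + 567×0.673 = 927.78 kg/h.
copper sulfate fraction in Q = 0.5160.

0.5160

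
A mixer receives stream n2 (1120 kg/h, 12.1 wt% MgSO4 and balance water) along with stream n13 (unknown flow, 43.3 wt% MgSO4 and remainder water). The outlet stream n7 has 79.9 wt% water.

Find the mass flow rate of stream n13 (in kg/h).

386.2 kg/h

Let n13 be the unknown flow. Total out = 1120 + n13.
water balance: 984.48 + 0.567·n13 = 0.799·(1120 + n13)
(0.567 − 0.799)·n13 = 0.799×1120 − 984.48 = -89.6
n13 = -89.6 / -0.232 = 386.21 kg/h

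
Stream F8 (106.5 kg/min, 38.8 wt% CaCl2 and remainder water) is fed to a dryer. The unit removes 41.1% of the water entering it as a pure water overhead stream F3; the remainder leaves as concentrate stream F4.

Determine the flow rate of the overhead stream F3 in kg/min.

26.79 kg/min

water entering = 106.5×0.612 = 65.178 kg/min; overhead removed = 0.411×65.178 = 26.788 kg/min.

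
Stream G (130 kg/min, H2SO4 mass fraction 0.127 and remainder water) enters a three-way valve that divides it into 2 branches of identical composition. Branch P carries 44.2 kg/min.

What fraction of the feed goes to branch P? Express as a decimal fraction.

Fraction to P = 44.2/130 = 0.3400.

0.340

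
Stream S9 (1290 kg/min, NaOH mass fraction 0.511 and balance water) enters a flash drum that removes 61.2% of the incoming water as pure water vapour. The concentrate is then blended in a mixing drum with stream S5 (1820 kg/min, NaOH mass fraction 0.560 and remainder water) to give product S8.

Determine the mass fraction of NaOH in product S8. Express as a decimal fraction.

0.616

Vapour removed = 0.612×0.489×1290 = 386.06 kg/min; concentrate = 903.94 kg/min.
NaOH reaching the mixer = 659.19 (from concentrate) + 1820×0.560 = 1678.4 kg/min.
Product flow = 903.94 + 1820 = 2723.9 kg/min; NaOH fraction = 0.616.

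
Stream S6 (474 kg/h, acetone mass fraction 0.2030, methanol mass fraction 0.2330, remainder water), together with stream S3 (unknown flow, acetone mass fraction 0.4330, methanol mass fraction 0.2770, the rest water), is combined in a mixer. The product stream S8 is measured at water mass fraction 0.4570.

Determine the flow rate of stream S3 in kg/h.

303.7 kg/h

Let S3 be the unknown flow. Total out = 474 + S3.
water balance: 267.34 + 0.290·S3 = 0.457·(474 + S3)
(0.290 − 0.457)·S3 = 0.457×474 − 267.34 = -50.718
S3 = -50.718 / -0.167 = 303.7 kg/h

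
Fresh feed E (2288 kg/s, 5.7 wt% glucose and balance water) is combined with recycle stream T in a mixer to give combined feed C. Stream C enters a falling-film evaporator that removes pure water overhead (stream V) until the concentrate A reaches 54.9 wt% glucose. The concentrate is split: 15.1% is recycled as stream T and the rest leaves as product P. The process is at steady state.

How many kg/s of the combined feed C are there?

2330 kg/s

Overall glucose balance (none leaves overhead): glucose in fresh feed = glucose in product, i.e. 2288×0.057 = (1−0.151)·A·0.549.
A = 130.42/(0.549×0.849) = 279.8 kg/s.
Recycle T = 0.151×279.8 = 42.25 kg/s.
Combined feed C = 2288 + 42.25 = 2330.3 kg/s.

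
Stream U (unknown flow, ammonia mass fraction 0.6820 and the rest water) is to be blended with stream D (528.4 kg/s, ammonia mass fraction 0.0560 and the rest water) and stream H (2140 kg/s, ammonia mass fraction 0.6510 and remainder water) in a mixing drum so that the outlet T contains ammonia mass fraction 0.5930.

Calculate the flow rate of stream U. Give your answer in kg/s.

1794 kg/s

Let U be the unknown flow. Total out = 2668.4 + U.
ammonia balance: 1422.7 + 0.682·U = 0.593·(2668.4 + U)
(0.682 − 0.593)·U = 0.593×2668.4 − 1422.7 = 159.63
U = 159.63 / 0.089 = 1793.6 kg/s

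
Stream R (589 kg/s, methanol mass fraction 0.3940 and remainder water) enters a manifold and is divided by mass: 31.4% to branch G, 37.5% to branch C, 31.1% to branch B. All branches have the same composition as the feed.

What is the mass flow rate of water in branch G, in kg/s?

112.1 kg/s

Branch G total = 0.314×589 = 184.95 kg/s.
water in G = 0.606×184.95 = 112.08 kg/s.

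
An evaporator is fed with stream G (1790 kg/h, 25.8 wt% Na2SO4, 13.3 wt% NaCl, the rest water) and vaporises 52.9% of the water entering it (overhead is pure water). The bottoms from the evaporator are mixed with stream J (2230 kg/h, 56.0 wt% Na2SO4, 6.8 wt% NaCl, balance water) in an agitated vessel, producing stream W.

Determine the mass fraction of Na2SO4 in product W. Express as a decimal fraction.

0.497

Vapour removed = 0.529×0.609×1790 = 576.67 kg/h; concentrate = 1213.3 kg/h.
Na2SO4 reaching the mixer = 461.82 (from concentrate) + 2230×0.560 = 1710.6 kg/h.
Product flow = 1213.3 + 2230 = 3443.3 kg/h; Na2SO4 fraction = 0.497.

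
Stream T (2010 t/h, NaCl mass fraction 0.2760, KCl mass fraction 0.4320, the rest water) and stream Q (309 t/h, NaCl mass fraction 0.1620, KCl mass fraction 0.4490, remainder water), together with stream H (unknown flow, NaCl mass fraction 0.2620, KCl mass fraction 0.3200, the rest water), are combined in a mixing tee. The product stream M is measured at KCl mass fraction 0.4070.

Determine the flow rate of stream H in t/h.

Let H be the unknown flow. Total out = 2319 + H.
KCl balance: 1007.1 + 0.320·H = 0.407·(2319 + H)
(0.320 − 0.407)·H = 0.407×2319 − 1007.1 = -63.228
H = -63.228 / -0.087 = 726.76 t/h

726.8 t/h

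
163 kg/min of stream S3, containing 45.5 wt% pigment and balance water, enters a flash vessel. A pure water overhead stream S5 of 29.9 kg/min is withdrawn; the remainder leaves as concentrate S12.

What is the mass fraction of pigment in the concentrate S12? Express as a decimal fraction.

pigment is not removed: 163×0.455 = 74.165 kg/min of pigment enters S12.
Concentrate = 163 − 29.9 = 133.1 kg/min.
Mass fraction = 74.165/133.1 = 0.557.

0.557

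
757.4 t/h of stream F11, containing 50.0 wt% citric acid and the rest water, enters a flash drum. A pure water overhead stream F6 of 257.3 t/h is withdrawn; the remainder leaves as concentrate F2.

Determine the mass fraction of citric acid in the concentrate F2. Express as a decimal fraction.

citric acid is not removed: 757.4×0.500 = 378.7 t/h of citric acid enters F2.
Concentrate = 757.4 − 257.3 = 500.1 t/h.
Mass fraction = 378.7/500.1 = 0.757.

0.757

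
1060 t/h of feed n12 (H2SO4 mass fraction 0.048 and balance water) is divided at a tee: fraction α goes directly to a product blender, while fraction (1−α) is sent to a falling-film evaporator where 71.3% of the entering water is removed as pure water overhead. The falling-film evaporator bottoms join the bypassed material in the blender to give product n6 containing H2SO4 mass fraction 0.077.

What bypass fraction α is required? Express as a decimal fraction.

All 1060×0.048 = 50.88 t/h of H2SO4 reaches n6, so n6 = 50.88/0.077 = 660.78 t/h and vapour = 399.22 t/h.
The evaporator receives (1−α)·1060 of feed at 0.952 water and removes 0.713 of that water:
0.713×0.952×(1−α)×1060 = 399.22
(1−α) = 399.22/719.5 = 0.5549;  α = 0.4451.

0.445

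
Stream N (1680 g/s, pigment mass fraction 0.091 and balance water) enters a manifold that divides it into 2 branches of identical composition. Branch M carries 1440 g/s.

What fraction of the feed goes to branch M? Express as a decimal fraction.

Fraction to M = 1440/1680 = 0.8571.

0.857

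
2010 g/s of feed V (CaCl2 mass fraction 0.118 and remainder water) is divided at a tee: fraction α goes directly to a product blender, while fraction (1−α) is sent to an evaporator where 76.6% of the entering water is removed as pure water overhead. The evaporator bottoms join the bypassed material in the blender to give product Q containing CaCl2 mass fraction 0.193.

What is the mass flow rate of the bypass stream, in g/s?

All 2010×0.118 = 237.18 g/s of CaCl2 reaches Q, so Q = 237.18/0.193 = 1228.9 g/s and vapour = 781.09 g/s.
The evaporator receives (1−α)·2010 of feed at 0.882 water and removes 0.766 of that water:
0.766×0.882×(1−α)×2010 = 781.09
(1−α) = 781.09/1358 = 0.5752;  α = 0.4248.
Bypass flow = 0.4248×2010 = 853.88 g/s.

853.9 g/s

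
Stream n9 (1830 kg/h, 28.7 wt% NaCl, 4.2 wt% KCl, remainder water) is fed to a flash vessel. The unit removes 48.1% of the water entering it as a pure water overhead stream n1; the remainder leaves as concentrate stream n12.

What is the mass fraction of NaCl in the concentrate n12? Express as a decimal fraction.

0.4238

NaCl is not removed: 1830×0.287 = 525.21 kg/h of NaCl enters n12.
water entering = 1830×0.671 = 1227.9 kg/h; overhead removed = 0.481×1227.9 = 590.63 kg/h.
Concentrate = 1830 − 590.63 = 1239.4 kg/h.
Mass fraction = 525.21/1239.4 = 0.4238.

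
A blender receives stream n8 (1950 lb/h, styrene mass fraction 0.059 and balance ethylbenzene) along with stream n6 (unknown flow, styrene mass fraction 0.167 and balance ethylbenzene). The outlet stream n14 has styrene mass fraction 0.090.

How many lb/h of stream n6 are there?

Let n6 be the unknown flow. Total out = 1950 + n6.
styrene balance: 115.05 + 0.167·n6 = 0.090·(1950 + n6)
(0.167 − 0.090)·n6 = 0.090×1950 − 115.05 = 60.45
n6 = 60.45 / 0.077 = 785.06 lb/h

785.1 lb/h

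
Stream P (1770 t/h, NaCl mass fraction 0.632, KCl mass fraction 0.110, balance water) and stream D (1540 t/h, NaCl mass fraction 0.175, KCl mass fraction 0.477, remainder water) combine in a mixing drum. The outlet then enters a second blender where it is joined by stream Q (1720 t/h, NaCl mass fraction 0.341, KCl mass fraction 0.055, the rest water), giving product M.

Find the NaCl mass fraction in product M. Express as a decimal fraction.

0.393

Overall, product flow = 5030 t/h.
NaCl in = 1770×0.632 + 1540×0.175 + 1720×0.341 = 1974.7 t/h.
NaCl fraction in M = 0.393.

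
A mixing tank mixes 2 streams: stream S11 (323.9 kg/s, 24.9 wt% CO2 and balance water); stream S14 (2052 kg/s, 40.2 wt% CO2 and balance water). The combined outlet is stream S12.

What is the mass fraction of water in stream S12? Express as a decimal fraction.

Total flow out = 323.9 + 2052 = 2375.9 kg/s.
water in = 323.9×0.751 + 2052×0.598 = 1470.3 kg/s.
water mass fraction in S12 = 1470.3/2375.9 = 0.619.

0.619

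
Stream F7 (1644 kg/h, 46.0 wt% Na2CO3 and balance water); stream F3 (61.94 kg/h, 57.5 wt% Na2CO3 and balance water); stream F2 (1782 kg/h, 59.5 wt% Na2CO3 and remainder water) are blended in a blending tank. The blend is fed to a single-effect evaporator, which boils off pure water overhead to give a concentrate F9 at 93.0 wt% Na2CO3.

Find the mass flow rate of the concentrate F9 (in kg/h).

1992 kg/h

Na2CO3 entering = 1644×0.460 + 61.94×0.575 + 1782×0.595 = 1852.1 kg/h.
All Na2CO3 reports to F9, so F9 = 1852.1/0.930 = 1991.6 kg/h.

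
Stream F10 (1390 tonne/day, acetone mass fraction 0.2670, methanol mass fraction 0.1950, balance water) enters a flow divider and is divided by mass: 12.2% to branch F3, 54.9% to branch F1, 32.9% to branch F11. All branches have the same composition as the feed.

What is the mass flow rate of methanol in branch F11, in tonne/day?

Branch F11 total = 0.329×1390 = 457.31 tonne/day.
methanol in F11 = 0.195×457.31 = 89.175 tonne/day.

89.18 tonne/day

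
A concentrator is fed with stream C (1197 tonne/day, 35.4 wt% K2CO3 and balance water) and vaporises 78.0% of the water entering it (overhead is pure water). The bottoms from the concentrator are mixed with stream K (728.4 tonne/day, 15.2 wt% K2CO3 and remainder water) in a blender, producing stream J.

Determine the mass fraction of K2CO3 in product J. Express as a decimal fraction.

Vapour removed = 0.780×0.646×1197 = 603.14 tonne/day; concentrate = 593.86 tonne/day.
K2CO3 reaching the mixer = 423.74 (from concentrate) + 728.4×0.152 = 534.45 tonne/day.
Product flow = 593.86 + 728.4 = 1322.3 tonne/day; K2CO3 fraction = 0.404.

0.404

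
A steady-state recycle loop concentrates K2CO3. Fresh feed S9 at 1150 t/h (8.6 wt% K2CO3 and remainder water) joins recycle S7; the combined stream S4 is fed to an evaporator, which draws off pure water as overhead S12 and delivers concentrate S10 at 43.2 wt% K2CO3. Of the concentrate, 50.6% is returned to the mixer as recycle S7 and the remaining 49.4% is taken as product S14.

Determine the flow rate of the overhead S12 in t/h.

Overall K2CO3 balance (none leaves overhead): K2CO3 in fresh feed = K2CO3 in product, i.e. 1150×0.086 = (1−0.506)·S10·0.432.
S10 = 98.9/(0.432×0.494) = 463.43 t/h.
Recycle S7 = 0.506×463.43 = 234.5 t/h.
Combined feed S4 = 1150 + 234.5 = 1384.5 t/h.
Overhead S12 = S4 − S10 = 1384.5 − 463.43 = 921.06 t/h.

921.1 t/h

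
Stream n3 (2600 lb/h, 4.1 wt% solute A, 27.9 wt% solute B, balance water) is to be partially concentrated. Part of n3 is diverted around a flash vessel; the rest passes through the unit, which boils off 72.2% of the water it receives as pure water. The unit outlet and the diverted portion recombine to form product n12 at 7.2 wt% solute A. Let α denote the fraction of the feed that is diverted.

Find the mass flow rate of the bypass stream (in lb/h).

All 2600×0.041 = 106.6 lb/h of solute A reaches n12, so n12 = 106.6/0.072 = 1480.6 lb/h and vapour = 1119.4 lb/h.
The evaporator receives (1−α)·2600 of feed at 0.680 water and removes 0.722 of that water:
0.722×0.680×(1−α)×2600 = 1119.4
(1−α) = 1119.4/1276.5 = 0.8770;  α = 0.1230.
Bypass flow = 0.1230×2600 = 319.89 lb/h.

319.9 lb/h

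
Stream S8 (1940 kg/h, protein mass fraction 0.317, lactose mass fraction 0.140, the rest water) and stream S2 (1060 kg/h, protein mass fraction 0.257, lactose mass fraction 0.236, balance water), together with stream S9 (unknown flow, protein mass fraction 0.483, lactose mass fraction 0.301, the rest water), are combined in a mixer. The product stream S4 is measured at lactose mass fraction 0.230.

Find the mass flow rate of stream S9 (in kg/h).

Let S9 be the unknown flow. Total out = 3000 + S9.
lactose balance: 521.76 + 0.301·S9 = 0.230·(3000 + S9)
(0.301 − 0.230)·S9 = 0.230×3000 − 521.76 = 168.24
S9 = 168.24 / 0.071 = 2369.6 kg/h

2370 kg/h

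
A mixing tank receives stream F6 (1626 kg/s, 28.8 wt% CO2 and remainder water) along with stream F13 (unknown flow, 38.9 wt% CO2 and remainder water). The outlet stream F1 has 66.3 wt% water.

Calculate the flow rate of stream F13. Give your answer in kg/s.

1532 kg/s

Let F13 be the unknown flow. Total out = 1626 + F13.
water balance: 1157.7 + 0.611·F13 = 0.663·(1626 + F13)
(0.611 − 0.663)·F13 = 0.663×1626 − 1157.7 = -79.674
F13 = -79.674 / -0.052 = 1532.2 kg/s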